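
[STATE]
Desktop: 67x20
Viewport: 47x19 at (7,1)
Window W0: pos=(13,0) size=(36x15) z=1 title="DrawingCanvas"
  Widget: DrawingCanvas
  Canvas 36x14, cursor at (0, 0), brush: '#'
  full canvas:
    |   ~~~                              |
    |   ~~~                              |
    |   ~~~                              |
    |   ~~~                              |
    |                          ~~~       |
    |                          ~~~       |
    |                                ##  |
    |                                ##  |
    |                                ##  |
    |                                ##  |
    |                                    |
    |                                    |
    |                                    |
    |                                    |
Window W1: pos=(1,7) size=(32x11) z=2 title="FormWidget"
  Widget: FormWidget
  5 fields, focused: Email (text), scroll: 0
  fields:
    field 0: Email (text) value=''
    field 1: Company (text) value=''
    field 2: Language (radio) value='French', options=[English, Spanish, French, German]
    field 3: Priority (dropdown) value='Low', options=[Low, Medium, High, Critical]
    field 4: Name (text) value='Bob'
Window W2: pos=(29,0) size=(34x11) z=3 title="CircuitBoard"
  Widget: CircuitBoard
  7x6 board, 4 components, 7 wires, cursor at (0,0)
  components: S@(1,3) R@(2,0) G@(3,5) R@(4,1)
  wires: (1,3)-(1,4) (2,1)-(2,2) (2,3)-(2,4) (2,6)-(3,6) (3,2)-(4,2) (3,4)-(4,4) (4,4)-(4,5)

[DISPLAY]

      ┃ DrawingCanvas ┃ CircuitBoard           
      ┠───────────────┠────────────────────────
      ┃+  ~~~         ┃   0 1 2 3 4 5 6        
      ┃   ~~~         ┃0  [.]                  
      ┃   ~~~         ┃                        
      ┃   ~~~         ┃1               S ─ ·   
━━━━━━━━━━━━━━━━━━━━━━┃                        
Widget                ┃2   R   · ─ ·   · ─ ·   
──────────────────────┃                        
il:      [            ┗━━━━━━━━━━━━━━━━━━━━━━━━
pany:    [              ]┃             ##┃     
guage:   ( ) English  ( )┃             ##┃     
ority:   [Low          ▼]┃               ┃     
e:       [Bob           ]┃━━━━━━━━━━━━━━━┛     
                         ┃                     
                         ┃                     
━━━━━━━━━━━━━━━━━━━━━━━━━┛                     
                                               
                                               


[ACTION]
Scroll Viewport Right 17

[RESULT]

ngCanvas ┃ CircuitBoard                   ┃    
─────────┠────────────────────────────────┨    
         ┃   0 1 2 3 4 5 6                ┃    
         ┃0  [.]                          ┃    
         ┃                                ┃    
         ┃1               S ─ ·           ┃    
━━━━━━━━━┃                                ┃    
         ┃2   R   · ─ ·   · ─ ·       ·   ┃    
─────────┃                            │   ┃    
         ┗━━━━━━━━━━━━━━━━━━━━━━━━━━━━━━━━┛    
           ]┃             ##┃                  
English  ( )┃             ##┃                  
          ▼]┃               ┃                  
           ]┃━━━━━━━━━━━━━━━┛                  
            ┃                                  
            ┃                                  
━━━━━━━━━━━━┛                                  
                                               
                                               


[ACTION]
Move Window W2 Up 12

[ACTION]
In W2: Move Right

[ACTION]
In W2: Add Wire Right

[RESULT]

ngCanvas ┃ CircuitBoard                   ┃    
─────────┠────────────────────────────────┨    
         ┃   0 1 2 3 4 5 6                ┃    
         ┃0      [.]─ ·                   ┃    
         ┃                                ┃    
         ┃1               S ─ ·           ┃    
━━━━━━━━━┃                                ┃    
         ┃2   R   · ─ ·   · ─ ·       ·   ┃    
─────────┃                            │   ┃    
         ┗━━━━━━━━━━━━━━━━━━━━━━━━━━━━━━━━┛    
           ]┃             ##┃                  
English  ( )┃             ##┃                  
          ▼]┃               ┃                  
           ]┃━━━━━━━━━━━━━━━┛                  
            ┃                                  
            ┃                                  
━━━━━━━━━━━━┛                                  
                                               
                                               


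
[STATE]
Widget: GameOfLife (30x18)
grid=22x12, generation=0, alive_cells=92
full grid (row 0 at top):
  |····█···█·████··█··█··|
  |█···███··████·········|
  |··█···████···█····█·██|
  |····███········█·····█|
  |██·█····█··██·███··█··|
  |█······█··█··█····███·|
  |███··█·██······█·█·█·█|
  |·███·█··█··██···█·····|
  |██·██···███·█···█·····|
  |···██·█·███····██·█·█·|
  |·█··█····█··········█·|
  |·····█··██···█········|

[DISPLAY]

Gen: 0                        
····█···█·████··█··█··        
█···███··████·········        
··█···████···█····█·██        
····███········█·····█        
██·█····█··██·███··█··        
█······█··█··█····███·        
███··█·██······█·█·█·█        
·███·█··█··██···█·····        
██·██···███·█···█·····        
···██·█·███····██·█·█·        
·█··█····█··········█·        
·····█··██···█········        
                              
                              
                              
                              
                              


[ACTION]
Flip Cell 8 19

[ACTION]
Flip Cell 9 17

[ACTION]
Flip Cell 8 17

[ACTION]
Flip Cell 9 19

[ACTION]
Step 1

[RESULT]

Gen: 1                        
····█········█········        
···██·█············██·        
···█····██·██·······██        
·██████··█··██·██··█·█        
██··████···██████·██··        
······██·█·███···█····        
█··██··███·██···██·█··        
·····██···███··█····█·        
██··········█······██·        
██·····█···█···█····█·        
···██··█········███·█·        
········██············        
                              
                              
                              
                              
                              


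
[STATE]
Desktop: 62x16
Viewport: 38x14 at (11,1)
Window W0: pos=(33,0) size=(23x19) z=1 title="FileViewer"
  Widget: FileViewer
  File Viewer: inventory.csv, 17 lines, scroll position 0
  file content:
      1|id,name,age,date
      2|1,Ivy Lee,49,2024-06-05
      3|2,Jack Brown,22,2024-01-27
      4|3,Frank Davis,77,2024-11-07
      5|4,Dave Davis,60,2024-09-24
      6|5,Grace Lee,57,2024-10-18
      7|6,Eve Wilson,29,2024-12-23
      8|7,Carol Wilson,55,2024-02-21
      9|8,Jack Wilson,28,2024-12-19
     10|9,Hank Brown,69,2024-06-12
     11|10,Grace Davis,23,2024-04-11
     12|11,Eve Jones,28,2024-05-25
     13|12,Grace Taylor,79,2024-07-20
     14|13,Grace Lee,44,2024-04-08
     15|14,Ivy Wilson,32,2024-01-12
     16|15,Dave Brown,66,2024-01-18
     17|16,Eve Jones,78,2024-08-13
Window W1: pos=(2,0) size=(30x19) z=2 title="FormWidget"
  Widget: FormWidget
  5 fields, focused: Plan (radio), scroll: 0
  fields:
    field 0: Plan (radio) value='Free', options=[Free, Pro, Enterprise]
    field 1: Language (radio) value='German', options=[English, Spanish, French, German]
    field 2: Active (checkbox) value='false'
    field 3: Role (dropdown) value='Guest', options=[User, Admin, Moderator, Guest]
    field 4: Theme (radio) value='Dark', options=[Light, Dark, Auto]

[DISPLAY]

get                 ┃ ┃ FileViewer    
────────────────────┨ ┠───────────────
      (●) Free  ( ) ┃ ┃id,name,age,dat
ge:   ( ) English  (┃ ┃1,Ivy Lee,49,20
:     [ ]           ┃ ┃2,Jack Brown,22
      [Guest      ▼]┃ ┃3,Frank Davis,7
      ( ) Light  (●)┃ ┃4,Dave Davis,60
                    ┃ ┃5,Grace Lee,57,
                    ┃ ┃6,Eve Wilson,29
                    ┃ ┃7,Carol Wilson,
                    ┃ ┃8,Jack Wilson,2
                    ┃ ┃9,Hank Brown,69
                    ┃ ┃10,Grace Davis,
                    ┃ ┃11,Eve Jones,28


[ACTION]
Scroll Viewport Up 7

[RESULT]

━━━━━━━━━━━━━━━━━━━━┓ ┏━━━━━━━━━━━━━━━
get                 ┃ ┃ FileViewer    
────────────────────┨ ┠───────────────
      (●) Free  ( ) ┃ ┃id,name,age,dat
ge:   ( ) English  (┃ ┃1,Ivy Lee,49,20
:     [ ]           ┃ ┃2,Jack Brown,22
      [Guest      ▼]┃ ┃3,Frank Davis,7
      ( ) Light  (●)┃ ┃4,Dave Davis,60
                    ┃ ┃5,Grace Lee,57,
                    ┃ ┃6,Eve Wilson,29
                    ┃ ┃7,Carol Wilson,
                    ┃ ┃8,Jack Wilson,2
                    ┃ ┃9,Hank Brown,69
                    ┃ ┃10,Grace Davis,


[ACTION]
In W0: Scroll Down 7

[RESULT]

━━━━━━━━━━━━━━━━━━━━┓ ┏━━━━━━━━━━━━━━━
get                 ┃ ┃ FileViewer    
────────────────────┨ ┠───────────────
      (●) Free  ( ) ┃ ┃2,Jack Brown,22
ge:   ( ) English  (┃ ┃3,Frank Davis,7
:     [ ]           ┃ ┃4,Dave Davis,60
      [Guest      ▼]┃ ┃5,Grace Lee,57,
      ( ) Light  (●)┃ ┃6,Eve Wilson,29
                    ┃ ┃7,Carol Wilson,
                    ┃ ┃8,Jack Wilson,2
                    ┃ ┃9,Hank Brown,69
                    ┃ ┃10,Grace Davis,
                    ┃ ┃11,Eve Jones,28
                    ┃ ┃12,Grace Taylor


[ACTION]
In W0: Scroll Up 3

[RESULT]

━━━━━━━━━━━━━━━━━━━━┓ ┏━━━━━━━━━━━━━━━
get                 ┃ ┃ FileViewer    
────────────────────┨ ┠───────────────
      (●) Free  ( ) ┃ ┃id,name,age,dat
ge:   ( ) English  (┃ ┃1,Ivy Lee,49,20
:     [ ]           ┃ ┃2,Jack Brown,22
      [Guest      ▼]┃ ┃3,Frank Davis,7
      ( ) Light  (●)┃ ┃4,Dave Davis,60
                    ┃ ┃5,Grace Lee,57,
                    ┃ ┃6,Eve Wilson,29
                    ┃ ┃7,Carol Wilson,
                    ┃ ┃8,Jack Wilson,2
                    ┃ ┃9,Hank Brown,69
                    ┃ ┃10,Grace Davis,


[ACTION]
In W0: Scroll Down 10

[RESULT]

━━━━━━━━━━━━━━━━━━━━┓ ┏━━━━━━━━━━━━━━━
get                 ┃ ┃ FileViewer    
────────────────────┨ ┠───────────────
      (●) Free  ( ) ┃ ┃2,Jack Brown,22
ge:   ( ) English  (┃ ┃3,Frank Davis,7
:     [ ]           ┃ ┃4,Dave Davis,60
      [Guest      ▼]┃ ┃5,Grace Lee,57,
      ( ) Light  (●)┃ ┃6,Eve Wilson,29
                    ┃ ┃7,Carol Wilson,
                    ┃ ┃8,Jack Wilson,2
                    ┃ ┃9,Hank Brown,69
                    ┃ ┃10,Grace Davis,
                    ┃ ┃11,Eve Jones,28
                    ┃ ┃12,Grace Taylor


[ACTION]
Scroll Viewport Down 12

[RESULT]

────────────────────┨ ┠───────────────
      (●) Free  ( ) ┃ ┃2,Jack Brown,22
ge:   ( ) English  (┃ ┃3,Frank Davis,7
:     [ ]           ┃ ┃4,Dave Davis,60
      [Guest      ▼]┃ ┃5,Grace Lee,57,
      ( ) Light  (●)┃ ┃6,Eve Wilson,29
                    ┃ ┃7,Carol Wilson,
                    ┃ ┃8,Jack Wilson,2
                    ┃ ┃9,Hank Brown,69
                    ┃ ┃10,Grace Davis,
                    ┃ ┃11,Eve Jones,28
                    ┃ ┃12,Grace Taylor
                    ┃ ┃13,Grace Lee,44
                    ┃ ┃14,Ivy Wilson,3


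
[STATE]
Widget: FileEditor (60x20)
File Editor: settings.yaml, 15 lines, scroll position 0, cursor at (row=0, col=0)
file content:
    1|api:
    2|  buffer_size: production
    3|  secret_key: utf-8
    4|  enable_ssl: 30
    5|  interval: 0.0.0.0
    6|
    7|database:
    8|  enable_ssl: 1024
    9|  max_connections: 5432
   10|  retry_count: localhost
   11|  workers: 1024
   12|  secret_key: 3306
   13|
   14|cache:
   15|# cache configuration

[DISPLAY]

█pi:                                                       ▲
  buffer_size: production                                  █
  secret_key: utf-8                                        ░
  enable_ssl: 30                                           ░
  interval: 0.0.0.0                                        ░
                                                           ░
database:                                                  ░
  enable_ssl: 1024                                         ░
  max_connections: 5432                                    ░
  retry_count: localhost                                   ░
  workers: 1024                                            ░
  secret_key: 3306                                         ░
                                                           ░
cache:                                                     ░
# cache configuration                                      ░
                                                           ░
                                                           ░
                                                           ░
                                                           ░
                                                           ▼


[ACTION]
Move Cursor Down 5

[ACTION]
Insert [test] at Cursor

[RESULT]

api:                                                       ▲
  buffer_size: production                                  █
  secret_key: utf-8                                        ░
  enable_ssl: 30                                           ░
  interval: 0.0.0.0                                        ░
test█                                                      ░
database:                                                  ░
  enable_ssl: 1024                                         ░
  max_connections: 5432                                    ░
  retry_count: localhost                                   ░
  workers: 1024                                            ░
  secret_key: 3306                                         ░
                                                           ░
cache:                                                     ░
# cache configuration                                      ░
                                                           ░
                                                           ░
                                                           ░
                                                           ░
                                                           ▼


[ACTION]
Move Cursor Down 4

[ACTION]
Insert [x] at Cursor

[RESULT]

api:                                                       ▲
  buffer_size: production                                  █
  secret_key: utf-8                                        ░
  enable_ssl: 30                                           ░
  interval: 0.0.0.0                                        ░
test                                                       ░
database:                                                  ░
  enable_ssl: 1024                                         ░
  max_connections: 5432                                    ░
  rex█ry_count: localhost                                  ░
  workers: 1024                                            ░
  secret_key: 3306                                         ░
                                                           ░
cache:                                                     ░
# cache configuration                                      ░
                                                           ░
                                                           ░
                                                           ░
                                                           ░
                                                           ▼


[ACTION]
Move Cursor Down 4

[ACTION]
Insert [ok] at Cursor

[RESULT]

api:                                                       ▲
  buffer_size: production                                  █
  secret_key: utf-8                                        ░
  enable_ssl: 30                                           ░
  interval: 0.0.0.0                                        ░
test                                                       ░
database:                                                  ░
  enable_ssl: 1024                                         ░
  max_connections: 5432                                    ░
  rextry_count: localhost                                  ░
  workers: 1024                                            ░
  secret_key: 3306                                         ░
                                                           ░
cacheok█                                                   ░
# cache configuration                                      ░
                                                           ░
                                                           ░
                                                           ░
                                                           ░
                                                           ▼


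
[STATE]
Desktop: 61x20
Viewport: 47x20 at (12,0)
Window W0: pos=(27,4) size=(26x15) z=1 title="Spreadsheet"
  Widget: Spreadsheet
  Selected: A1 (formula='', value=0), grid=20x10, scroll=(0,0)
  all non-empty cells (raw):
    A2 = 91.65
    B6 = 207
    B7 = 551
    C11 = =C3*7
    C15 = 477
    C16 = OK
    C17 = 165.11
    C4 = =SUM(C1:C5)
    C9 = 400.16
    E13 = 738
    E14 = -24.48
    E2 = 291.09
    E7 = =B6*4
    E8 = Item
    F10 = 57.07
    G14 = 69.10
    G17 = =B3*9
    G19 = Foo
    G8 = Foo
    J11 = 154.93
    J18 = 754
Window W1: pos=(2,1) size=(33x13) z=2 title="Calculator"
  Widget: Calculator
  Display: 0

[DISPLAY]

                                               
━━━━━━━━━━━━━━━━━━━━━━┓                        
or                    ┃                        
──────────────────────┨                        
                     0┃━━━━━━━━━━━━━━━━━┓      
───┬───┐              ┃sheet            ┃      
 9 │ ÷ │              ┃─────────────────┨      
───┼───┤              ┃                 ┃      
 6 │ × │              ┃A       B       C┃      
───┼───┤              ┃-----------------┃      
 3 │ - │              ┃  [0]       0    ┃      
───┼───┤              ┃91.65       0    ┃      
 = │ + │              ┃    0       0    ┃      
━━━━━━━━━━━━━━━━━━━━━━┛    0       0#CIR┃      
               ┃  5        0       0    ┃      
               ┃  6        0     207    ┃      
               ┃  7        0     551    ┃      
               ┃  8        0       0    ┃      
               ┗━━━━━━━━━━━━━━━━━━━━━━━━┛      
                                               


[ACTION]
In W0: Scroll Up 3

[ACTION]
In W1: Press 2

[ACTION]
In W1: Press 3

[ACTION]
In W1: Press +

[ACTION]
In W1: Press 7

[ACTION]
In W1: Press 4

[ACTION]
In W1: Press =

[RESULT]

                                               
━━━━━━━━━━━━━━━━━━━━━━┓                        
or                    ┃                        
──────────────────────┨                        
                    97┃━━━━━━━━━━━━━━━━━┓      
───┬───┐              ┃sheet            ┃      
 9 │ ÷ │              ┃─────────────────┨      
───┼───┤              ┃                 ┃      
 6 │ × │              ┃A       B       C┃      
───┼───┤              ┃-----------------┃      
 3 │ - │              ┃  [0]       0    ┃      
───┼───┤              ┃91.65       0    ┃      
 = │ + │              ┃    0       0    ┃      
━━━━━━━━━━━━━━━━━━━━━━┛    0       0#CIR┃      
               ┃  5        0       0    ┃      
               ┃  6        0     207    ┃      
               ┃  7        0     551    ┃      
               ┃  8        0       0    ┃      
               ┗━━━━━━━━━━━━━━━━━━━━━━━━┛      
                                               


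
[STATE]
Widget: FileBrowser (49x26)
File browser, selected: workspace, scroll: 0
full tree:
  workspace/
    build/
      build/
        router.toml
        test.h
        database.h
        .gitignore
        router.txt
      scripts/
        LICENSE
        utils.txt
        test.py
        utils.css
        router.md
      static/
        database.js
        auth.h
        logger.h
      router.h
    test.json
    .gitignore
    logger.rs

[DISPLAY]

> [-] workspace/                                 
    [+] build/                                   
    test.json                                    
    .gitignore                                   
    logger.rs                                    
                                                 
                                                 
                                                 
                                                 
                                                 
                                                 
                                                 
                                                 
                                                 
                                                 
                                                 
                                                 
                                                 
                                                 
                                                 
                                                 
                                                 
                                                 
                                                 
                                                 
                                                 


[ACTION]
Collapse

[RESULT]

> [+] workspace/                                 
                                                 
                                                 
                                                 
                                                 
                                                 
                                                 
                                                 
                                                 
                                                 
                                                 
                                                 
                                                 
                                                 
                                                 
                                                 
                                                 
                                                 
                                                 
                                                 
                                                 
                                                 
                                                 
                                                 
                                                 
                                                 


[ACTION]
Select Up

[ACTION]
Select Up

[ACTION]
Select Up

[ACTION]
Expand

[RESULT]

> [-] workspace/                                 
    [+] build/                                   
    test.json                                    
    .gitignore                                   
    logger.rs                                    
                                                 
                                                 
                                                 
                                                 
                                                 
                                                 
                                                 
                                                 
                                                 
                                                 
                                                 
                                                 
                                                 
                                                 
                                                 
                                                 
                                                 
                                                 
                                                 
                                                 
                                                 


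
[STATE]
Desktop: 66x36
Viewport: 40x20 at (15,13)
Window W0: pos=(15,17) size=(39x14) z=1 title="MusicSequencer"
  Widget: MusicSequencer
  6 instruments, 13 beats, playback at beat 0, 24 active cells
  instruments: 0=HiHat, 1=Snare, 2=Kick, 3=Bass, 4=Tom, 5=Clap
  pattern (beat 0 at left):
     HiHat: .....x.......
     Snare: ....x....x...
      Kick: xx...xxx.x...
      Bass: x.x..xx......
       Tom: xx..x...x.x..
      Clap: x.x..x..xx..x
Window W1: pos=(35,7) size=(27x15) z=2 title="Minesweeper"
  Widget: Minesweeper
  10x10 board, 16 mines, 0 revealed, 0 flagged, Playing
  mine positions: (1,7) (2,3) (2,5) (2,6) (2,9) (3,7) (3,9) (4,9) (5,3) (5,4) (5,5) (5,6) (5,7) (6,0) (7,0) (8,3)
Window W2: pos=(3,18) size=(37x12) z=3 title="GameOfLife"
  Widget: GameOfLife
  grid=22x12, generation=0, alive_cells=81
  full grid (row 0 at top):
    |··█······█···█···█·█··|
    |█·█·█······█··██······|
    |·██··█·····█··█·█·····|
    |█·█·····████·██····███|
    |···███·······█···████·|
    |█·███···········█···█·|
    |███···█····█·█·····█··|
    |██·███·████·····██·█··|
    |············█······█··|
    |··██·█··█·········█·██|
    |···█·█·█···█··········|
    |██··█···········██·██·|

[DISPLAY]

                    ┃■■■■■■■■■■         
                    ┃■■■■■■■■■■         
                    ┃■■■■■■■■■■         
                    ┃■■■■■■■■■■         
┏━━━━━━━━━━━━━━━━━━━┃■■■■■■■■■■         
━━━━━━━━━━━━━━━━━━━━━━━━┓■■■■■■         
                        ┃■■■■■■         
────────────────────────┨               
                        ┃━━━━━━━━━━━━━━━
█··█·█·····             ┃             ┃ 
█·██····███             ┃             ┃ 
··█···████·             ┃             ┃ 
·····█···█·             ┃             ┃ 
█·█·····█··             ┃             ┃ 
·····██·█··             ┃             ┃ 
·█······█··             ┃             ┃ 
━━━━━━━━━━━━━━━━━━━━━━━━┛             ┃ 
┗━━━━━━━━━━━━━━━━━━━━━━━━━━━━━━━━━━━━━┛ 
                                        
                                        


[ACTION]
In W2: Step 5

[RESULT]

                    ┃■■■■■■■■■■         
                    ┃■■■■■■■■■■         
                    ┃■■■■■■■■■■         
                    ┃■■■■■■■■■■         
┏━━━━━━━━━━━━━━━━━━━┃■■■■■■■■■■         
━━━━━━━━━━━━━━━━━━━━━━━━┓■■■■■■         
                        ┃■■■■■■         
────────────────────────┨               
                        ┃━━━━━━━━━━━━━━━
···█···█···             ┃             ┃ 
········█··             ┃             ┃ 
····█····█·             ┃             ┃ 
·····█·····             ┃             ┃ 
····██·██··             ┃             ┃ 
·█···██····             ┃             ┃ 
···········             ┃             ┃ 
━━━━━━━━━━━━━━━━━━━━━━━━┛             ┃ 
┗━━━━━━━━━━━━━━━━━━━━━━━━━━━━━━━━━━━━━┛ 
                                        
                                        


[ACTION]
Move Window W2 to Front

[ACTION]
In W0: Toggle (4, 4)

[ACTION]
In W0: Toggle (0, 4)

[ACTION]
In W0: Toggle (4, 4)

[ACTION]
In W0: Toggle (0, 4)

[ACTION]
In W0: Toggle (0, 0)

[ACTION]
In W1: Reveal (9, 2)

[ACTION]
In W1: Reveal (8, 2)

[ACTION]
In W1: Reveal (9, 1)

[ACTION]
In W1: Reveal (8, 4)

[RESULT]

                    ┃■■■■■■■■■■         
                    ┃■■■■■■■■■■         
                    ┃■■■■■■■■■■         
                    ┃■■■■■■■■■■         
┏━━━━━━━━━━━━━━━━━━━┃■■■■■■■■■■         
━━━━━━━━━━━━━━━━━━━━━━━━┓1■■■■■         
                        ┃■■■■■■         
────────────────────────┨               
                        ┃━━━━━━━━━━━━━━━
···█···█···             ┃             ┃ 
········█··             ┃             ┃ 
····█····█·             ┃             ┃ 
·····█·····             ┃             ┃ 
····██·██··             ┃             ┃ 
·█···██····             ┃             ┃ 
···········             ┃             ┃ 
━━━━━━━━━━━━━━━━━━━━━━━━┛             ┃ 
┗━━━━━━━━━━━━━━━━━━━━━━━━━━━━━━━━━━━━━┛ 
                                        
                                        


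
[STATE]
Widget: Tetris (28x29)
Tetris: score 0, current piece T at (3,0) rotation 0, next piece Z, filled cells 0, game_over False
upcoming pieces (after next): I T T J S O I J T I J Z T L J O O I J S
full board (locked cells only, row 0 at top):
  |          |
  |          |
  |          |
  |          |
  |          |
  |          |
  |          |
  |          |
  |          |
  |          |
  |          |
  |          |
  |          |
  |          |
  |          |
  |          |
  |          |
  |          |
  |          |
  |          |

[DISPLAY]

    ▒     │Next:            
   ▒▒▒    │▓▓               
          │ ▓▓              
          │                 
          │                 
          │                 
          │Score:           
          │0                
          │                 
          │                 
          │                 
          │                 
          │                 
          │                 
          │                 
          │                 
          │                 
          │                 
          │                 
          │                 
          │                 
          │                 
          │                 
          │                 
          │                 
          │                 
          │                 
          │                 
          │                 


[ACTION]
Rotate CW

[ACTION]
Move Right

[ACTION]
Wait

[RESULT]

          │Next:            
    ▒     │▓▓               
    ▒▒    │ ▓▓              
    ▒     │                 
          │                 
          │                 
          │Score:           
          │0                
          │                 
          │                 
          │                 
          │                 
          │                 
          │                 
          │                 
          │                 
          │                 
          │                 
          │                 
          │                 
          │                 
          │                 
          │                 
          │                 
          │                 
          │                 
          │                 
          │                 
          │                 


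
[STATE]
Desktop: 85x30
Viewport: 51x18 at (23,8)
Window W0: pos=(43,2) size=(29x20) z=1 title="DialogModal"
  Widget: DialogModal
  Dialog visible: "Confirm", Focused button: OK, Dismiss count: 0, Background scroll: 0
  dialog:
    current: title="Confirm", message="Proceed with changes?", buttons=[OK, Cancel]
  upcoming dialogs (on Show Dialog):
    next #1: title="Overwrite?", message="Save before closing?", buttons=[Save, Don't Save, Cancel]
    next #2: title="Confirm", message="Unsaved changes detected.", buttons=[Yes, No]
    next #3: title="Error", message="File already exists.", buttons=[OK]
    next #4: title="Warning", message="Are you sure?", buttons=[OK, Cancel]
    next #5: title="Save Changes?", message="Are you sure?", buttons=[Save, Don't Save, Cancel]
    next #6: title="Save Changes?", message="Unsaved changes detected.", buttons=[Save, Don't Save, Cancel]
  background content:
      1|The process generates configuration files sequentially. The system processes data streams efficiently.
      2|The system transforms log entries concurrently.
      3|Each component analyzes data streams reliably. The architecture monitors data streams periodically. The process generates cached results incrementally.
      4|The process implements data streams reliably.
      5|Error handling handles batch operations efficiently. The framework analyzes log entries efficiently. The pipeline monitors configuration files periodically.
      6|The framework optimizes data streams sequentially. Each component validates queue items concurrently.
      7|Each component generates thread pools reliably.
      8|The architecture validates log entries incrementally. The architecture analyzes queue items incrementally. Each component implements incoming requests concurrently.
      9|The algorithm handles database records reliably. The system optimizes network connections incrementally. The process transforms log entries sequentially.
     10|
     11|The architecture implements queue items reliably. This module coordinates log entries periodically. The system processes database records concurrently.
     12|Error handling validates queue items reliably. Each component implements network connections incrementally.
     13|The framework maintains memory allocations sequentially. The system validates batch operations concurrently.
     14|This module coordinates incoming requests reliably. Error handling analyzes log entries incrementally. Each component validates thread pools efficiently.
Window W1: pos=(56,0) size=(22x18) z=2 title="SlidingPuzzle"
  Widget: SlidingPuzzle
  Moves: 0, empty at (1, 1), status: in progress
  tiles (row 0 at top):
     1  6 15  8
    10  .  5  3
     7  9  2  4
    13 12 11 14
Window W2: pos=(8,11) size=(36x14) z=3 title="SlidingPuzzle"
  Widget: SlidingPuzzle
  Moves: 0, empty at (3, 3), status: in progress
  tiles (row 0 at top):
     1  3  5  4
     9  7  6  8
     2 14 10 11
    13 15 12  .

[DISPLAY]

                    ┃The process ┃│  7 │  9 │  2 │ 
                    ┃Error handli┃├────┼────┼────┼─
                    ┃Th┌─────────┃│ 13 │ 12 │ 11 │ 
━━━━━━━━━━━━━━━━━━━━┓Ea│       Co┃└────┴────┴────┴─
                    ┃Th│Proceed w┃Moves: 0         
────────────────────┨Th│    [OK] ┃                 
─┬────┐             ┃  └─────────┃                 
 │  4 │             ┃The architec┃                 
─┼────┤             ┃Error handli┃                 
 │  8 │             ┃The framewor┗━━━━━━━━━━━━━━━━━
─┼────┤             ┃This module coordinates inc┃  
 │ 11 │             ┃                           ┃  
─┼────┤             ┃                           ┃  
 │    │             ┃━━━━━━━━━━━━━━━━━━━━━━━━━━━┛  
─┴────┘             ┃                              
                    ┃                              
━━━━━━━━━━━━━━━━━━━━┛                              
                                                   


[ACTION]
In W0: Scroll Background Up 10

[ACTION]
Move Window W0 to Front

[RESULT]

                    ┃The process implements data┃│ 
                    ┃Error handling handles batc┃┼─
                    ┃Th┌─────────────────────┐at┃│ 
━━━━━━━━━━━━━━━━━━━━┃Ea│       Confirm       │th┃┴─
                    ┃Th│Proceed with changes?│s ┃  
────────────────────┃Th│    [OK]  Cancel     │ab┃  
─┬────┐             ┃  └─────────────────────┘  ┃  
 │  4 │             ┃The architecture implements┃  
─┼────┤             ┃Error handling validates qu┃  
 │  8 │             ┃The framework maintains mem┃━━
─┼────┤             ┃This module coordinates inc┃  
 │ 11 │             ┃                           ┃  
─┼────┤             ┃                           ┃  
 │    │             ┗━━━━━━━━━━━━━━━━━━━━━━━━━━━┛  
─┴────┘             ┃                              
                    ┃                              
━━━━━━━━━━━━━━━━━━━━┛                              
                                                   
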